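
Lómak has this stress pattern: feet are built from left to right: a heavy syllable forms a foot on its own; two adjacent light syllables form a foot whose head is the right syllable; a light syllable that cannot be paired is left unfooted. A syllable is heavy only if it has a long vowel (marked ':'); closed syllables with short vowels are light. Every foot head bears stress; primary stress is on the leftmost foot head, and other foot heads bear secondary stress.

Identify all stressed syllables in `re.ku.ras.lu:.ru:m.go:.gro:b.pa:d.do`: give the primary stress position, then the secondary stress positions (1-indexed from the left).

primary 2, secondary 4, 5, 6, 7, 8

Weights: 1 re L, 2 ku L, 3 ras L, 4 lu: H, 5 ru:m H, 6 go: H, 7 gro:b H, 8 pa:d H, 9 do L.
Parse left to right (heavy = foot alone; LL = one foot; stranded L unfooted): (re.ˈku) ras (ˈlu:) (ˈru:m) (ˈgo:) (ˈgro:b) (ˈpa:d) do.
Foot heads: 2, 4, 5, 6, 7, 8.
Primary stress on the leftmost head = syllable 2.
Secondary stress on 4, 5, 6, 7, 8: re.ˈku.ras.ˌlu:.ˌru:m.ˌgo:.ˌgro:b.ˌpa:d.do.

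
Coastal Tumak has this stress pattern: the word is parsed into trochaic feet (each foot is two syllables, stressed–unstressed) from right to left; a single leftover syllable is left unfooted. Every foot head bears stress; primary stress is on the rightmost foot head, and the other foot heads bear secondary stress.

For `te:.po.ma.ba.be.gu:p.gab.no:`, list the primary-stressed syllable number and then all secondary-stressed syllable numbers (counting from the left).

primary 7, secondary 1, 3, 5

Parse right to left into trochaic (ˈσσ) feet: (ˈte:.po) (ˈma.ba) (ˈbe.gu:p) (ˈgab.no:).
Foot heads (stressed positions): 1, 3, 5, 7.
End Rule Rightmost: primary stress on the rightmost head = syllable 7.
Secondary stress on 1, 3, 5: ˌte:.po.ˌma.ba.ˌbe.gu:p.ˈgab.no:.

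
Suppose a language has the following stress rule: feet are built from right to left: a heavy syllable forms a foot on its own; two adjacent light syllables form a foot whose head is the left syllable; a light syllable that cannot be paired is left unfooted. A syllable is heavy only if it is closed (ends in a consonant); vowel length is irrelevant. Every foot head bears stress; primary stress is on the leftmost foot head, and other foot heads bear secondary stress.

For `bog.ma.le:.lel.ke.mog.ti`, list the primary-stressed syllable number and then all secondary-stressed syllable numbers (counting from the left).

Weights: 1 bog H, 2 ma L, 3 le: L, 4 lel H, 5 ke L, 6 mog H, 7 ti L.
Parse right to left (heavy = foot alone; LL = one foot; stranded L unfooted): (ˈbog) (ˈma.le:) (ˈlel) ke (ˈmog) ti.
Foot heads: 1, 2, 4, 6.
Primary stress on the leftmost head = syllable 1.
Secondary stress on 2, 4, 6: ˈbog.ˌma.le:.ˌlel.ke.ˌmog.ti.

primary 1, secondary 2, 4, 6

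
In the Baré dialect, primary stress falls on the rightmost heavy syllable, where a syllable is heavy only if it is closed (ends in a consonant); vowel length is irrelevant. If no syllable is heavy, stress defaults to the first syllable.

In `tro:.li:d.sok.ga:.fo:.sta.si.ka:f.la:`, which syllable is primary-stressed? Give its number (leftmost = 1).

Weights: 1 tro: L, 2 li:d H, 3 sok H, 4 ga: L, 5 fo: L, 6 sta L, 7 si L, 8 ka:f H, 9 la: L.
Heavy syllables in the domain: 2, 3, 8. The rightmost is syllable 8 (ka:f).
Primary stress: syllable 8 → tro:.li:d.sok.ga:.fo:.sta.si.ˈka:f.la:.

8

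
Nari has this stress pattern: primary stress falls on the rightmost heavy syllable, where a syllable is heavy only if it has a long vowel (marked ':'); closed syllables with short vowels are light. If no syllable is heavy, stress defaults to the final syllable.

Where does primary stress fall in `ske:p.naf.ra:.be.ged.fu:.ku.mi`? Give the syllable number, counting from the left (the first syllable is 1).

6

Weights: 1 ske:p H, 2 naf L, 3 ra: H, 4 be L, 5 ged L, 6 fu: H, 7 ku L, 8 mi L.
Heavy syllables in the domain: 1, 3, 6. The rightmost is syllable 6 (fu:).
Primary stress: syllable 6 → ske:p.naf.ra:.be.ged.ˈfu:.ku.mi.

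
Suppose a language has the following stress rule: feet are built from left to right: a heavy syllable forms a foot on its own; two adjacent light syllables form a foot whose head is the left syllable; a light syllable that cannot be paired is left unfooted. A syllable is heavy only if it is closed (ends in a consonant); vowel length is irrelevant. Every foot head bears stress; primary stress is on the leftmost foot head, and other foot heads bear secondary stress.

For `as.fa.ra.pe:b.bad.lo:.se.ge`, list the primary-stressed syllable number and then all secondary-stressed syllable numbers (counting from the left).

Weights: 1 as H, 2 fa L, 3 ra L, 4 pe:b H, 5 bad H, 6 lo: L, 7 se L, 8 ge L.
Parse left to right (heavy = foot alone; LL = one foot; stranded L unfooted): (ˈas) (ˈfa.ra) (ˈpe:b) (ˈbad) (ˈlo:.se) ge.
Foot heads: 1, 2, 4, 5, 6.
Primary stress on the leftmost head = syllable 1.
Secondary stress on 2, 4, 5, 6: ˈas.ˌfa.ra.ˌpe:b.ˌbad.ˌlo:.se.ge.

primary 1, secondary 2, 4, 5, 6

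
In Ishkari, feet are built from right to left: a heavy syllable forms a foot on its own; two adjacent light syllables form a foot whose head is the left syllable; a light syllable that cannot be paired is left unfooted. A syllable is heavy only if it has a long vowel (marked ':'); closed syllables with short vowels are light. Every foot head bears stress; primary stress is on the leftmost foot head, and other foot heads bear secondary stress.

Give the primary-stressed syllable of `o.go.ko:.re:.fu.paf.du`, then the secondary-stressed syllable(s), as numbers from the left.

Weights: 1 o L, 2 go L, 3 ko: H, 4 re: H, 5 fu L, 6 paf L, 7 du L.
Parse right to left (heavy = foot alone; LL = one foot; stranded L unfooted): (ˈo.go) (ˈko:) (ˈre:) fu (ˈpaf.du).
Foot heads: 1, 3, 4, 6.
Primary stress on the leftmost head = syllable 1.
Secondary stress on 3, 4, 6: ˈo.go.ˌko:.ˌre:.fu.ˌpaf.du.

primary 1, secondary 3, 4, 6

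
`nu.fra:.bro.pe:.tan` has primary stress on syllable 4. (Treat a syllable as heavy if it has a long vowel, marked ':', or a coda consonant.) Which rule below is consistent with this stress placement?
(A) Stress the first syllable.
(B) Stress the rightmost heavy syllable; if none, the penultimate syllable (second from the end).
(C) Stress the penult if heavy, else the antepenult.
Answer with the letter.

Rule A → syllable 1 (observed: 4).
Rule B → syllable 5 (observed: 4).
Rule C → syllable 4 ✓.

C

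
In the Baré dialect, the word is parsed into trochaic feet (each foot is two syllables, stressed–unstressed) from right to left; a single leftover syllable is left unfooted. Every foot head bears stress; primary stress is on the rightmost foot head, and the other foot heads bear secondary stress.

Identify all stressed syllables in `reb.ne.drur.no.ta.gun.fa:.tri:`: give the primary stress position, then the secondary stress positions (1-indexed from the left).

Parse right to left into trochaic (ˈσσ) feet: (ˈreb.ne) (ˈdrur.no) (ˈta.gun) (ˈfa:.tri:).
Foot heads (stressed positions): 1, 3, 5, 7.
End Rule Rightmost: primary stress on the rightmost head = syllable 7.
Secondary stress on 1, 3, 5: ˌreb.ne.ˌdrur.no.ˌta.gun.ˈfa:.tri:.

primary 7, secondary 1, 3, 5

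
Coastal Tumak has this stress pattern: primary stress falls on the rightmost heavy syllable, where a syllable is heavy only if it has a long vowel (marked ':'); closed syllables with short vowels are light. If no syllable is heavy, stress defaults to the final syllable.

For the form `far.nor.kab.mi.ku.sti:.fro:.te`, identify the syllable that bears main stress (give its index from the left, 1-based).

Weights: 1 far L, 2 nor L, 3 kab L, 4 mi L, 5 ku L, 6 sti: H, 7 fro: H, 8 te L.
Heavy syllables in the domain: 6, 7. The rightmost is syllable 7 (fro:).
Primary stress: syllable 7 → far.nor.kab.mi.ku.sti:.ˈfro:.te.

7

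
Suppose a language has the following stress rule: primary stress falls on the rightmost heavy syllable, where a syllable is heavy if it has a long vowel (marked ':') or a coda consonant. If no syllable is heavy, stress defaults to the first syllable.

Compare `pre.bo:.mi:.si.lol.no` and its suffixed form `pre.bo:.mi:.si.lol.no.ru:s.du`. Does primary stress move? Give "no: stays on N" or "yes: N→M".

Base `pre.bo:.mi:.si.lol.no` (6 syllables):
  Weights: 1 pre L, 2 bo: H, 3 mi: H, 4 si L, 5 lol H, 6 no L.
  Heavy syllables in the domain: 2, 3, 5. The rightmost is syllable 5 (lol).
  → primary stress on syllable 5.
Suffixed `pre.bo:.mi:.si.lol.no.ru:s.du` (8 syllables):
  Weights: 1 pre L, 2 bo: H, 3 mi: H, 4 si L, 5 lol H, 6 no L, 7 ru:s H, 8 du L.
  Heavy syllables in the domain: 2, 3, 5, 7. The rightmost is syllable 7 (ru:s).
  → primary stress on syllable 7.

yes: 5→7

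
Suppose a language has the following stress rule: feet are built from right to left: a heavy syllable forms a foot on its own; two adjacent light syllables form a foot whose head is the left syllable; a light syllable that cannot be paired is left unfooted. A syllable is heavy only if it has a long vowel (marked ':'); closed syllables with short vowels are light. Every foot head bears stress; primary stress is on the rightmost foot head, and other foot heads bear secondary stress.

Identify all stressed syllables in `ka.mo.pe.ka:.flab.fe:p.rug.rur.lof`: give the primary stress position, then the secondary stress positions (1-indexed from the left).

Weights: 1 ka L, 2 mo L, 3 pe L, 4 ka: H, 5 flab L, 6 fe:p H, 7 rug L, 8 rur L, 9 lof L.
Parse right to left (heavy = foot alone; LL = one foot; stranded L unfooted): ka (ˈmo.pe) (ˈka:) flab (ˈfe:p) rug (ˈrur.lof).
Foot heads: 2, 4, 6, 8.
Primary stress on the rightmost head = syllable 8.
Secondary stress on 2, 4, 6: ka.ˌmo.pe.ˌka:.flab.ˌfe:p.rug.ˈrur.lof.

primary 8, secondary 2, 4, 6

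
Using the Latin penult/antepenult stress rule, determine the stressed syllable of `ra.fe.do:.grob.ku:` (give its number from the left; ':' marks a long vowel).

Classical Latin: stress the penult if heavy (long vowel or closed), else the antepenult.
Weights: 3 do: H, 4 grob H, 5 ku: H.
The penult (syllable 4, grob) is heavy, so it takes stress.
Stress on syllable 4: ra.fe.do:.ˈgrob.ku:.

4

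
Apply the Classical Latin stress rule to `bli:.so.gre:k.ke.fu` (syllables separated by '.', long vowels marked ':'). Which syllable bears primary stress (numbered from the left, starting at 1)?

3

Classical Latin: stress the penult if heavy (long vowel or closed), else the antepenult.
Weights: 3 gre:k H, 4 ke L, 5 fu L.
The penult (syllable 4, ke) is light, so stress falls on the antepenult (syllable 3, gre:k).
Stress on syllable 3: bli:.so.ˈgre:k.ke.fu.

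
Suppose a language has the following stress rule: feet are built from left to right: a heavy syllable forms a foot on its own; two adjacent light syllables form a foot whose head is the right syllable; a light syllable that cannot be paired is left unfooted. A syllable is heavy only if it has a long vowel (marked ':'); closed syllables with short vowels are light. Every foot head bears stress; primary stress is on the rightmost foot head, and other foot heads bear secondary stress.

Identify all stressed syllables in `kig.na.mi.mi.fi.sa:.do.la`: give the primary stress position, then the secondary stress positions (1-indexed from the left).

Weights: 1 kig L, 2 na L, 3 mi L, 4 mi L, 5 fi L, 6 sa: H, 7 do L, 8 la L.
Parse left to right (heavy = foot alone; LL = one foot; stranded L unfooted): (kig.ˈna) (mi.ˈmi) fi (ˈsa:) (do.ˈla).
Foot heads: 2, 4, 6, 8.
Primary stress on the rightmost head = syllable 8.
Secondary stress on 2, 4, 6: kig.ˌna.mi.ˌmi.fi.ˌsa:.do.ˈla.

primary 8, secondary 2, 4, 6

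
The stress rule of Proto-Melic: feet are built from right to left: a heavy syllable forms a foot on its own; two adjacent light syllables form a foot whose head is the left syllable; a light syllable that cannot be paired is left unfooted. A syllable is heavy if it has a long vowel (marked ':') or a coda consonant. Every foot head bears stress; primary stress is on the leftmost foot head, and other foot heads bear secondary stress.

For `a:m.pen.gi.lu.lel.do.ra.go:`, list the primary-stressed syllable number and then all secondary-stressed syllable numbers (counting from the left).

Weights: 1 a:m H, 2 pen H, 3 gi L, 4 lu L, 5 lel H, 6 do L, 7 ra L, 8 go: H.
Parse right to left (heavy = foot alone; LL = one foot; stranded L unfooted): (ˈa:m) (ˈpen) (ˈgi.lu) (ˈlel) (ˈdo.ra) (ˈgo:).
Foot heads: 1, 2, 3, 5, 6, 8.
Primary stress on the leftmost head = syllable 1.
Secondary stress on 2, 3, 5, 6, 8: ˈa:m.ˌpen.ˌgi.lu.ˌlel.ˌdo.ra.ˌgo:.

primary 1, secondary 2, 3, 5, 6, 8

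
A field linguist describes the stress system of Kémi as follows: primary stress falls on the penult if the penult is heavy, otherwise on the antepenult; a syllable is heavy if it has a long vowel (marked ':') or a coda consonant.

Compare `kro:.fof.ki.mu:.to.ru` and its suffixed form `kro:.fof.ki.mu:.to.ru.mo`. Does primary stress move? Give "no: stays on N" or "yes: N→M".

yes: 4→5

Base `kro:.fof.ki.mu:.to.ru` (6 syllables):
  Weights: 4 mu: H, 5 to L, 6 ru L.
  The penult (syllable 5, to) is light, so stress falls on the antepenult (syllable 4, mu:).
  → primary stress on syllable 4.
Suffixed `kro:.fof.ki.mu:.to.ru.mo` (7 syllables):
  Weights: 5 to L, 6 ru L, 7 mo L.
  The penult (syllable 6, ru) is light, so stress falls on the antepenult (syllable 5, to).
  → primary stress on syllable 5.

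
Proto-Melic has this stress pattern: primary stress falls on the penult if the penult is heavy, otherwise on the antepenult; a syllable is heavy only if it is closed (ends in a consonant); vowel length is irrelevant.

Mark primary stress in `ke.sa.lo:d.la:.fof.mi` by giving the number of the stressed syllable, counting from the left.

5

Weights: 4 la: L, 5 fof H, 6 mi L.
The penult (syllable 5, fof) is heavy, so it takes stress.
Primary stress: syllable 5 → ke.sa.lo:d.la:.ˈfof.mi.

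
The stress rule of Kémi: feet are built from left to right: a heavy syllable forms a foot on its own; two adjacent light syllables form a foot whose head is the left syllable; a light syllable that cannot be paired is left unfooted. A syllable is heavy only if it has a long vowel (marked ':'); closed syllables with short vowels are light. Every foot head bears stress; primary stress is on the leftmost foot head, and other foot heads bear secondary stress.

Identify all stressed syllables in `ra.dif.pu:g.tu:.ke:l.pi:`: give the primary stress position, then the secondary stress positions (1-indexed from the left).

primary 1, secondary 3, 4, 5, 6

Weights: 1 ra L, 2 dif L, 3 pu:g H, 4 tu: H, 5 ke:l H, 6 pi: H.
Parse left to right (heavy = foot alone; LL = one foot; stranded L unfooted): (ˈra.dif) (ˈpu:g) (ˈtu:) (ˈke:l) (ˈpi:).
Foot heads: 1, 3, 4, 5, 6.
Primary stress on the leftmost head = syllable 1.
Secondary stress on 3, 4, 5, 6: ˈra.dif.ˌpu:g.ˌtu:.ˌke:l.ˌpi:.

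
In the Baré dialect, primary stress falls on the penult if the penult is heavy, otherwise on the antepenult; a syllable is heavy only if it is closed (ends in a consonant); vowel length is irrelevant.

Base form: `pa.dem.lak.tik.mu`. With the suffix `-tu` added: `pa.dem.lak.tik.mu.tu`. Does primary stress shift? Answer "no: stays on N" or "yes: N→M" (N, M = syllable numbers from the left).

no: stays on 4

Base `pa.dem.lak.tik.mu` (5 syllables):
  Weights: 3 lak H, 4 tik H, 5 mu L.
  The penult (syllable 4, tik) is heavy, so it takes stress.
  → primary stress on syllable 4.
Suffixed `pa.dem.lak.tik.mu.tu` (6 syllables):
  Weights: 4 tik H, 5 mu L, 6 tu L.
  The penult (syllable 5, mu) is light, so stress falls on the antepenult (syllable 4, tik).
  → primary stress on syllable 4.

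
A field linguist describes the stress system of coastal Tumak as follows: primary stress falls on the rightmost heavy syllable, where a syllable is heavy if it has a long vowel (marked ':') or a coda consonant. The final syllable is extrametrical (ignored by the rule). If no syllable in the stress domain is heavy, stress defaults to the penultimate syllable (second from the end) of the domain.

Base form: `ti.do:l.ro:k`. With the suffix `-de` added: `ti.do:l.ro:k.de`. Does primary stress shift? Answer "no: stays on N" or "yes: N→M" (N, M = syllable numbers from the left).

Base `ti.do:l.ro:k` (3 syllables):
  The final syllable (3, ro:k) is extrametrical; the stress domain is syllables 1–2.
  Weights: 1 ti L, 2 do:l H.
  Heavy syllables in the domain: 2. The rightmost is syllable 2 (do:l).
  → primary stress on syllable 2.
Suffixed `ti.do:l.ro:k.de` (4 syllables):
  The final syllable (4, de) is extrametrical; the stress domain is syllables 1–3.
  Weights: 1 ti L, 2 do:l H, 3 ro:k H.
  Heavy syllables in the domain: 2, 3. The rightmost is syllable 3 (ro:k).
  → primary stress on syllable 3.

yes: 2→3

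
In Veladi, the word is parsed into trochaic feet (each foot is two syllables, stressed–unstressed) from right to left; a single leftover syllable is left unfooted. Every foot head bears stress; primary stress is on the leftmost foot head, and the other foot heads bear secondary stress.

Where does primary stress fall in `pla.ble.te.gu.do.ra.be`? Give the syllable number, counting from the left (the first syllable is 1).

2

Parse right to left into trochaic (ˈσσ) feet: pla (ˈble.te) (ˈgu.do) (ˈra.be). Syllable 1 is left unfooted.
Foot heads (stressed positions): 2, 4, 6.
End Rule Leftmost: primary stress on the leftmost head = syllable 2.
Primary stress: syllable 2 → pla.ˈble.te.gu.do.ra.be.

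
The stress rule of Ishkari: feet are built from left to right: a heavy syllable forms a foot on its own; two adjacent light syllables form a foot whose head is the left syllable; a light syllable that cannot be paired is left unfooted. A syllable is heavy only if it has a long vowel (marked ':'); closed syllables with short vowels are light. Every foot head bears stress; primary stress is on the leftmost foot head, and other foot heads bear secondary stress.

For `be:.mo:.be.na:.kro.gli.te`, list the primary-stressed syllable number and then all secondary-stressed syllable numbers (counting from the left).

Weights: 1 be: H, 2 mo: H, 3 be L, 4 na: H, 5 kro L, 6 gli L, 7 te L.
Parse left to right (heavy = foot alone; LL = one foot; stranded L unfooted): (ˈbe:) (ˈmo:) be (ˈna:) (ˈkro.gli) te.
Foot heads: 1, 2, 4, 5.
Primary stress on the leftmost head = syllable 1.
Secondary stress on 2, 4, 5: ˈbe:.ˌmo:.be.ˌna:.ˌkro.gli.te.

primary 1, secondary 2, 4, 5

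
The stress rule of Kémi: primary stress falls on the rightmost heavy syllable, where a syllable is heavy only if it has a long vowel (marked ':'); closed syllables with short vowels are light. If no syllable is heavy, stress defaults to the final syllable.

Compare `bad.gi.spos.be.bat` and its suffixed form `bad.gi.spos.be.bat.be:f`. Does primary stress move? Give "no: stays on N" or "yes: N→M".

yes: 5→6

Base `bad.gi.spos.be.bat` (5 syllables):
  Weights: 1 bad L, 2 gi L, 3 spos L, 4 be L, 5 bat L.
  No heavy syllable in the domain; default to the final syllable = syllable 5.
  → primary stress on syllable 5.
Suffixed `bad.gi.spos.be.bat.be:f` (6 syllables):
  Weights: 1 bad L, 2 gi L, 3 spos L, 4 be L, 5 bat L, 6 be:f H.
  Heavy syllables in the domain: 6. The rightmost is syllable 6 (be:f).
  → primary stress on syllable 6.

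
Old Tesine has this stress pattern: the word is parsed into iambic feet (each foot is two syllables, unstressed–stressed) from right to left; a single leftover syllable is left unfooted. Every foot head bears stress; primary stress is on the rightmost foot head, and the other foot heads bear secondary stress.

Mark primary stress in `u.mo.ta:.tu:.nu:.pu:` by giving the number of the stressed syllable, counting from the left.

Parse right to left into iambic (σˈσ) feet: (u.ˈmo) (ta:.ˈtu:) (nu:.ˈpu:).
Foot heads (stressed positions): 2, 4, 6.
End Rule Rightmost: primary stress on the rightmost head = syllable 6.
Primary stress: syllable 6 → u.mo.ta:.tu:.nu:.ˈpu:.

6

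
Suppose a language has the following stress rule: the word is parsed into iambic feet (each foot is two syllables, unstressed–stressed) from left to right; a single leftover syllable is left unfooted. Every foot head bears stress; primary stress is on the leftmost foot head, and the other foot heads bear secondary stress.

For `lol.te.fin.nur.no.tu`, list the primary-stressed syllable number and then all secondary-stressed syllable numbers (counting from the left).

primary 2, secondary 4, 6

Parse left to right into iambic (σˈσ) feet: (lol.ˈte) (fin.ˈnur) (no.ˈtu).
Foot heads (stressed positions): 2, 4, 6.
End Rule Leftmost: primary stress on the leftmost head = syllable 2.
Secondary stress on 4, 6: lol.ˈte.fin.ˌnur.no.ˌtu.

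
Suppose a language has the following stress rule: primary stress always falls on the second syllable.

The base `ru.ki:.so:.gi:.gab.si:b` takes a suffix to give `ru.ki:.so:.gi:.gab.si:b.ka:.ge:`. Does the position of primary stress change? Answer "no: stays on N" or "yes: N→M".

Base `ru.ki:.so:.gi:.gab.si:b` (6 syllables):
  The word has 6 syllables; the second syllable is syllable 2 (ki:).
  → primary stress on syllable 2.
Suffixed `ru.ki:.so:.gi:.gab.si:b.ka:.ge:` (8 syllables):
  The word has 8 syllables; the second syllable is syllable 2 (ki:).
  → primary stress on syllable 2.

no: stays on 2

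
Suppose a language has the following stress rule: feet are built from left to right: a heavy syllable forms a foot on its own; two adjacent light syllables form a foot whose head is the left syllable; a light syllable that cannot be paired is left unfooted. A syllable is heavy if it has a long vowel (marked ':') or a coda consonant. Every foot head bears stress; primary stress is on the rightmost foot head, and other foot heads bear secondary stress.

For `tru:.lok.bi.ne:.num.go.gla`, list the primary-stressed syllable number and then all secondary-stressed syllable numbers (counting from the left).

Weights: 1 tru: H, 2 lok H, 3 bi L, 4 ne: H, 5 num H, 6 go L, 7 gla L.
Parse left to right (heavy = foot alone; LL = one foot; stranded L unfooted): (ˈtru:) (ˈlok) bi (ˈne:) (ˈnum) (ˈgo.gla).
Foot heads: 1, 2, 4, 5, 6.
Primary stress on the rightmost head = syllable 6.
Secondary stress on 1, 2, 4, 5: ˌtru:.ˌlok.bi.ˌne:.ˌnum.ˈgo.gla.

primary 6, secondary 1, 2, 4, 5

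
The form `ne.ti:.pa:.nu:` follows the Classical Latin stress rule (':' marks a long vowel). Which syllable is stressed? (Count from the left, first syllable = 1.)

Classical Latin: stress the penult if heavy (long vowel or closed), else the antepenult.
Weights: 2 ti: H, 3 pa: H, 4 nu: H.
The penult (syllable 3, pa:) is heavy, so it takes stress.
Stress on syllable 3: ne.ti:.ˈpa:.nu:.

3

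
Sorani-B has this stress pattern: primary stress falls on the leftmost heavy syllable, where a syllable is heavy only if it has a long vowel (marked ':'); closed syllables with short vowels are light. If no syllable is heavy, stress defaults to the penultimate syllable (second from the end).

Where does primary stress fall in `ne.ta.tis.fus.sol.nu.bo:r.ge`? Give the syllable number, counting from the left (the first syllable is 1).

7

Weights: 1 ne L, 2 ta L, 3 tis L, 4 fus L, 5 sol L, 6 nu L, 7 bo:r H, 8 ge L.
Heavy syllables in the domain: 7. The leftmost is syllable 7 (bo:r).
Primary stress: syllable 7 → ne.ta.tis.fus.sol.nu.ˈbo:r.ge.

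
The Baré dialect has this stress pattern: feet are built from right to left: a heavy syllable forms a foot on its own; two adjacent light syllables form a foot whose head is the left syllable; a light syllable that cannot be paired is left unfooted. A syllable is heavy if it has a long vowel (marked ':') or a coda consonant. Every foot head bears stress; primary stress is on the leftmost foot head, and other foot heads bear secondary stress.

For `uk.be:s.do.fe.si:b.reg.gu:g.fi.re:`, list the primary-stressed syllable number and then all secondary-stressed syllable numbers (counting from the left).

primary 1, secondary 2, 3, 5, 6, 7, 9

Weights: 1 uk H, 2 be:s H, 3 do L, 4 fe L, 5 si:b H, 6 reg H, 7 gu:g H, 8 fi L, 9 re: H.
Parse right to left (heavy = foot alone; LL = one foot; stranded L unfooted): (ˈuk) (ˈbe:s) (ˈdo.fe) (ˈsi:b) (ˈreg) (ˈgu:g) fi (ˈre:).
Foot heads: 1, 2, 3, 5, 6, 7, 9.
Primary stress on the leftmost head = syllable 1.
Secondary stress on 2, 3, 5, 6, 7, 9: ˈuk.ˌbe:s.ˌdo.fe.ˌsi:b.ˌreg.ˌgu:g.fi.ˌre:.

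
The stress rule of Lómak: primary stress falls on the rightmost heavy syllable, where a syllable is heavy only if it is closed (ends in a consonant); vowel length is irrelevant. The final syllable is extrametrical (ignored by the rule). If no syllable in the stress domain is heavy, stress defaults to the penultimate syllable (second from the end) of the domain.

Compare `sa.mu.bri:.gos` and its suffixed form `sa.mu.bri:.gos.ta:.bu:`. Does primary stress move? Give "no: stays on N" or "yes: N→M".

yes: 2→4

Base `sa.mu.bri:.gos` (4 syllables):
  The final syllable (4, gos) is extrametrical; the stress domain is syllables 1–3.
  Weights: 1 sa L, 2 mu L, 3 bri: L.
  No heavy syllable in the domain; default to the penultimate syllable (second from the end) of the domain = syllable 2.
  → primary stress on syllable 2.
Suffixed `sa.mu.bri:.gos.ta:.bu:` (6 syllables):
  The final syllable (6, bu:) is extrametrical; the stress domain is syllables 1–5.
  Weights: 1 sa L, 2 mu L, 3 bri: L, 4 gos H, 5 ta: L.
  Heavy syllables in the domain: 4. The rightmost is syllable 4 (gos).
  → primary stress on syllable 4.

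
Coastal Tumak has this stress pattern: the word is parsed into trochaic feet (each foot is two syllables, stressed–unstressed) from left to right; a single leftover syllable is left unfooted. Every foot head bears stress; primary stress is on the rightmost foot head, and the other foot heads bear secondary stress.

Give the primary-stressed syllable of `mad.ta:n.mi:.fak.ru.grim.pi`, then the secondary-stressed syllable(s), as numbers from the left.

Parse left to right into trochaic (ˈσσ) feet: (ˈmad.ta:n) (ˈmi:.fak) (ˈru.grim) pi. Syllable 7 is left unfooted.
Foot heads (stressed positions): 1, 3, 5.
End Rule Rightmost: primary stress on the rightmost head = syllable 5.
Secondary stress on 1, 3: ˌmad.ta:n.ˌmi:.fak.ˈru.grim.pi.

primary 5, secondary 1, 3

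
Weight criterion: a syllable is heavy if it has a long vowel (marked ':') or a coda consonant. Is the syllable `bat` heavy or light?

`bat`: short vowel, closed (coda /t/). Closed → heavy.

heavy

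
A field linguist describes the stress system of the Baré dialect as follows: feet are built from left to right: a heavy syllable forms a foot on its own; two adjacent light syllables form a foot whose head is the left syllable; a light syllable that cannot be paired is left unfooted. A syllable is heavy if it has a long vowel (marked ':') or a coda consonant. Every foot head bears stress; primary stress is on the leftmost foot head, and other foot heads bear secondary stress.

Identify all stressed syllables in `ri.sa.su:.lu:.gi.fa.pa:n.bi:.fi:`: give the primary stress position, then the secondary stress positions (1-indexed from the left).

Weights: 1 ri L, 2 sa L, 3 su: H, 4 lu: H, 5 gi L, 6 fa L, 7 pa:n H, 8 bi: H, 9 fi: H.
Parse left to right (heavy = foot alone; LL = one foot; stranded L unfooted): (ˈri.sa) (ˈsu:) (ˈlu:) (ˈgi.fa) (ˈpa:n) (ˈbi:) (ˈfi:).
Foot heads: 1, 3, 4, 5, 7, 8, 9.
Primary stress on the leftmost head = syllable 1.
Secondary stress on 3, 4, 5, 7, 8, 9: ˈri.sa.ˌsu:.ˌlu:.ˌgi.fa.ˌpa:n.ˌbi:.ˌfi:.

primary 1, secondary 3, 4, 5, 7, 8, 9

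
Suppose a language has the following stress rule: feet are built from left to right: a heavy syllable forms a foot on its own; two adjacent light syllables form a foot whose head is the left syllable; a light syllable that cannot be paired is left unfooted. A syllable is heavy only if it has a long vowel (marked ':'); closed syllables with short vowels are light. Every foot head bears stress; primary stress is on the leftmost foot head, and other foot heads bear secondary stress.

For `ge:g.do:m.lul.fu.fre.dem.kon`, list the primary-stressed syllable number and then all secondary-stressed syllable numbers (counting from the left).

Weights: 1 ge:g H, 2 do:m H, 3 lul L, 4 fu L, 5 fre L, 6 dem L, 7 kon L.
Parse left to right (heavy = foot alone; LL = one foot; stranded L unfooted): (ˈge:g) (ˈdo:m) (ˈlul.fu) (ˈfre.dem) kon.
Foot heads: 1, 2, 3, 5.
Primary stress on the leftmost head = syllable 1.
Secondary stress on 2, 3, 5: ˈge:g.ˌdo:m.ˌlul.fu.ˌfre.dem.kon.

primary 1, secondary 2, 3, 5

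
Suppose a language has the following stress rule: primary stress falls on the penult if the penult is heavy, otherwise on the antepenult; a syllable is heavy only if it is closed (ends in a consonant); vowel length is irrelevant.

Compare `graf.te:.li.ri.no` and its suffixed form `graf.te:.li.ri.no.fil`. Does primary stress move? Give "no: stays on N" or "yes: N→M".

Base `graf.te:.li.ri.no` (5 syllables):
  Weights: 3 li L, 4 ri L, 5 no L.
  The penult (syllable 4, ri) is light, so stress falls on the antepenult (syllable 3, li).
  → primary stress on syllable 3.
Suffixed `graf.te:.li.ri.no.fil` (6 syllables):
  Weights: 4 ri L, 5 no L, 6 fil H.
  The penult (syllable 5, no) is light, so stress falls on the antepenult (syllable 4, ri).
  → primary stress on syllable 4.

yes: 3→4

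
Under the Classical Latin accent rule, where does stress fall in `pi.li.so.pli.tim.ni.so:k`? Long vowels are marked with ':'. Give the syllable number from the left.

Classical Latin: stress the penult if heavy (long vowel or closed), else the antepenult.
Weights: 5 tim H, 6 ni L, 7 so:k H.
The penult (syllable 6, ni) is light, so stress falls on the antepenult (syllable 5, tim).
Stress on syllable 5: pi.li.so.pli.ˈtim.ni.so:k.

5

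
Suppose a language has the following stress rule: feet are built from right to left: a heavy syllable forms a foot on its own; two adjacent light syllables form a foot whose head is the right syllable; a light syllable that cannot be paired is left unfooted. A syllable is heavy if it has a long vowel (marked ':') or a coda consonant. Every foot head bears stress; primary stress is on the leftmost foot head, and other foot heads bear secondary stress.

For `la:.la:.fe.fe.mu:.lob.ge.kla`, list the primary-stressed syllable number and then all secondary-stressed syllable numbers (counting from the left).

Weights: 1 la: H, 2 la: H, 3 fe L, 4 fe L, 5 mu: H, 6 lob H, 7 ge L, 8 kla L.
Parse right to left (heavy = foot alone; LL = one foot; stranded L unfooted): (ˈla:) (ˈla:) (fe.ˈfe) (ˈmu:) (ˈlob) (ge.ˈkla).
Foot heads: 1, 2, 4, 5, 6, 8.
Primary stress on the leftmost head = syllable 1.
Secondary stress on 2, 4, 5, 6, 8: ˈla:.ˌla:.fe.ˌfe.ˌmu:.ˌlob.ge.ˌkla.

primary 1, secondary 2, 4, 5, 6, 8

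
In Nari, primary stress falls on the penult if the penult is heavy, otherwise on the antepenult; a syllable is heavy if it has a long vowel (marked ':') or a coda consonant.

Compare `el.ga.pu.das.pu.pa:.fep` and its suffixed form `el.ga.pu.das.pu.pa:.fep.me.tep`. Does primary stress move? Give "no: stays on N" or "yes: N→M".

Base `el.ga.pu.das.pu.pa:.fep` (7 syllables):
  Weights: 5 pu L, 6 pa: H, 7 fep H.
  The penult (syllable 6, pa:) is heavy, so it takes stress.
  → primary stress on syllable 6.
Suffixed `el.ga.pu.das.pu.pa:.fep.me.tep` (9 syllables):
  Weights: 7 fep H, 8 me L, 9 tep H.
  The penult (syllable 8, me) is light, so stress falls on the antepenult (syllable 7, fep).
  → primary stress on syllable 7.

yes: 6→7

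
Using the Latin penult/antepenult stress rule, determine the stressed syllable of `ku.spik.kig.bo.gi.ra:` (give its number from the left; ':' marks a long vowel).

4

Classical Latin: stress the penult if heavy (long vowel or closed), else the antepenult.
Weights: 4 bo L, 5 gi L, 6 ra: H.
The penult (syllable 5, gi) is light, so stress falls on the antepenult (syllable 4, bo).
Stress on syllable 4: ku.spik.kig.ˈbo.gi.ra:.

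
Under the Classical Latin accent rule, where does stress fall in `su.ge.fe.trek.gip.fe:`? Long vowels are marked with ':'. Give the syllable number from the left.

5

Classical Latin: stress the penult if heavy (long vowel or closed), else the antepenult.
Weights: 4 trek H, 5 gip H, 6 fe: H.
The penult (syllable 5, gip) is heavy, so it takes stress.
Stress on syllable 5: su.ge.fe.trek.ˈgip.fe:.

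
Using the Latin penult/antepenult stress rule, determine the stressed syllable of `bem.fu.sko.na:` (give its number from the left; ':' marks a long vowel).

2

Classical Latin: stress the penult if heavy (long vowel or closed), else the antepenult.
Weights: 2 fu L, 3 sko L, 4 na: H.
The penult (syllable 3, sko) is light, so stress falls on the antepenult (syllable 2, fu).
Stress on syllable 2: bem.ˈfu.sko.na:.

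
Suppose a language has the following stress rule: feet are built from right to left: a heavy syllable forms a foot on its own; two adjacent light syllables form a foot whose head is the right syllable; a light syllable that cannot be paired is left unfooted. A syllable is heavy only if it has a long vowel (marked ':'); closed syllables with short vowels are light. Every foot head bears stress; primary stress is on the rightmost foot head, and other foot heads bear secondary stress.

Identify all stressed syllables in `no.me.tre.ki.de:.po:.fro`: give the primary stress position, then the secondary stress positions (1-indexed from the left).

primary 6, secondary 2, 4, 5

Weights: 1 no L, 2 me L, 3 tre L, 4 ki L, 5 de: H, 6 po: H, 7 fro L.
Parse right to left (heavy = foot alone; LL = one foot; stranded L unfooted): (no.ˈme) (tre.ˈki) (ˈde:) (ˈpo:) fro.
Foot heads: 2, 4, 5, 6.
Primary stress on the rightmost head = syllable 6.
Secondary stress on 2, 4, 5: no.ˌme.tre.ˌki.ˌde:.ˈpo:.fro.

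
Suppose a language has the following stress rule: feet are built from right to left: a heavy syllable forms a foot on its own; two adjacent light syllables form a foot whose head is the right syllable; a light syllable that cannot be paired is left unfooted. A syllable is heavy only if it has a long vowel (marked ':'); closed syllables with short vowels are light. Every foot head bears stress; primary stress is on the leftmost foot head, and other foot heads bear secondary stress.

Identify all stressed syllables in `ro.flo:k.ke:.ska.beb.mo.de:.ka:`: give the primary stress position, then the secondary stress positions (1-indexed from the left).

primary 2, secondary 3, 6, 7, 8

Weights: 1 ro L, 2 flo:k H, 3 ke: H, 4 ska L, 5 beb L, 6 mo L, 7 de: H, 8 ka: H.
Parse right to left (heavy = foot alone; LL = one foot; stranded L unfooted): ro (ˈflo:k) (ˈke:) ska (beb.ˈmo) (ˈde:) (ˈka:).
Foot heads: 2, 3, 6, 7, 8.
Primary stress on the leftmost head = syllable 2.
Secondary stress on 3, 6, 7, 8: ro.ˈflo:k.ˌke:.ska.beb.ˌmo.ˌde:.ˌka:.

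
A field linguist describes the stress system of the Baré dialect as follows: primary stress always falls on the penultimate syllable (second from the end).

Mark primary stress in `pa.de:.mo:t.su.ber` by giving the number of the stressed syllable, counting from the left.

4

The word has 5 syllables; the penultimate syllable (second from the end) is syllable 4 (su).
Primary stress: syllable 4 → pa.de:.mo:t.ˈsu.ber.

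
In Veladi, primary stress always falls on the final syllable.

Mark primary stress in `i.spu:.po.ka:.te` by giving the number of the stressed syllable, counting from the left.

5

The word has 5 syllables; the final syllable is syllable 5 (te).
Primary stress: syllable 5 → i.spu:.po.ka:.ˈte.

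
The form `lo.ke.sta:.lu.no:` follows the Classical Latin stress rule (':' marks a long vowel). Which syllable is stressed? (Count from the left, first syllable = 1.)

3

Classical Latin: stress the penult if heavy (long vowel or closed), else the antepenult.
Weights: 3 sta: H, 4 lu L, 5 no: H.
The penult (syllable 4, lu) is light, so stress falls on the antepenult (syllable 3, sta:).
Stress on syllable 3: lo.ke.ˈsta:.lu.no:.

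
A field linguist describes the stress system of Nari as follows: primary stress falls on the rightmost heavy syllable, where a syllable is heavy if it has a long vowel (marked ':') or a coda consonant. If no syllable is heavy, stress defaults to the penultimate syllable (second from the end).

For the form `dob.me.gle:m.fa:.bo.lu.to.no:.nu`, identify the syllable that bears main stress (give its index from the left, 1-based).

Weights: 1 dob H, 2 me L, 3 gle:m H, 4 fa: H, 5 bo L, 6 lu L, 7 to L, 8 no: H, 9 nu L.
Heavy syllables in the domain: 1, 3, 4, 8. The rightmost is syllable 8 (no:).
Primary stress: syllable 8 → dob.me.gle:m.fa:.bo.lu.to.ˈno:.nu.

8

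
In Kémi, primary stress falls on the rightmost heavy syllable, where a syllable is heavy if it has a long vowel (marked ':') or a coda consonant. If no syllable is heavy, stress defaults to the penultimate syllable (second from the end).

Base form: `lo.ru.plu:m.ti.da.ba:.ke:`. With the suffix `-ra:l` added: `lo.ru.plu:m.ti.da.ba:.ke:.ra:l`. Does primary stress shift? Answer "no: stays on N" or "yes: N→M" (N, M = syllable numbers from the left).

yes: 7→8

Base `lo.ru.plu:m.ti.da.ba:.ke:` (7 syllables):
  Weights: 1 lo L, 2 ru L, 3 plu:m H, 4 ti L, 5 da L, 6 ba: H, 7 ke: H.
  Heavy syllables in the domain: 3, 6, 7. The rightmost is syllable 7 (ke:).
  → primary stress on syllable 7.
Suffixed `lo.ru.plu:m.ti.da.ba:.ke:.ra:l` (8 syllables):
  Weights: 1 lo L, 2 ru L, 3 plu:m H, 4 ti L, 5 da L, 6 ba: H, 7 ke: H, 8 ra:l H.
  Heavy syllables in the domain: 3, 6, 7, 8. The rightmost is syllable 8 (ra:l).
  → primary stress on syllable 8.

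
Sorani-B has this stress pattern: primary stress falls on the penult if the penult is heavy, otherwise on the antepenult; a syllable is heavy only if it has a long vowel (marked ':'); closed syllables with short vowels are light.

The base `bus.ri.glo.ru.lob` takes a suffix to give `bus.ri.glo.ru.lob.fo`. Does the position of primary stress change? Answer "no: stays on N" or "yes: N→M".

yes: 3→4

Base `bus.ri.glo.ru.lob` (5 syllables):
  Weights: 3 glo L, 4 ru L, 5 lob L.
  The penult (syllable 4, ru) is light, so stress falls on the antepenult (syllable 3, glo).
  → primary stress on syllable 3.
Suffixed `bus.ri.glo.ru.lob.fo` (6 syllables):
  Weights: 4 ru L, 5 lob L, 6 fo L.
  The penult (syllable 5, lob) is light, so stress falls on the antepenult (syllable 4, ru).
  → primary stress on syllable 4.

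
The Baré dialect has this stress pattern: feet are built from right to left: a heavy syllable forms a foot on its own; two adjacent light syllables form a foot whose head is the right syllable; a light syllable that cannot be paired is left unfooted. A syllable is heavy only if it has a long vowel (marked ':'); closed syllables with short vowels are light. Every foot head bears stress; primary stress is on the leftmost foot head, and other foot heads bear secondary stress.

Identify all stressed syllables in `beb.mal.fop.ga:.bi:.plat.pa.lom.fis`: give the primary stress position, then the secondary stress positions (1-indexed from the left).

Weights: 1 beb L, 2 mal L, 3 fop L, 4 ga: H, 5 bi: H, 6 plat L, 7 pa L, 8 lom L, 9 fis L.
Parse right to left (heavy = foot alone; LL = one foot; stranded L unfooted): beb (mal.ˈfop) (ˈga:) (ˈbi:) (plat.ˈpa) (lom.ˈfis).
Foot heads: 3, 4, 5, 7, 9.
Primary stress on the leftmost head = syllable 3.
Secondary stress on 4, 5, 7, 9: beb.mal.ˈfop.ˌga:.ˌbi:.plat.ˌpa.lom.ˌfis.

primary 3, secondary 4, 5, 7, 9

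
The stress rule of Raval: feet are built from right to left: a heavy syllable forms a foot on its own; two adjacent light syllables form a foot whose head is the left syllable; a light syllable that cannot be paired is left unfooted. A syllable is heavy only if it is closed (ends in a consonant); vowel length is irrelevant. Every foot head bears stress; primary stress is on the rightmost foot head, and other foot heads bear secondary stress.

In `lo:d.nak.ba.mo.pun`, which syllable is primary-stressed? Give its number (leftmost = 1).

5

Weights: 1 lo:d H, 2 nak H, 3 ba L, 4 mo L, 5 pun H.
Parse right to left (heavy = foot alone; LL = one foot; stranded L unfooted): (ˈlo:d) (ˈnak) (ˈba.mo) (ˈpun).
Foot heads: 1, 2, 3, 5.
Primary stress on the rightmost head = syllable 5.
Primary stress: syllable 5 → lo:d.nak.ba.mo.ˈpun.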